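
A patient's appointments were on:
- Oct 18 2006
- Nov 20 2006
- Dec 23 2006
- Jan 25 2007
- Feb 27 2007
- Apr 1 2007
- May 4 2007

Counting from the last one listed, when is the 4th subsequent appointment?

Sep 13 2007

Gaps between consecutive events: 33, 33, 33, 33, 33, 33 days — a constant 33-day interval.
May 4 2007 + 33 days = Jun 6 2007.
Jun 6 2007 + 33 days = Jul 9 2007.
Jul 9 2007 + 33 days = Aug 11 2007.
Aug 11 2007 + 33 days = Sep 13 2007.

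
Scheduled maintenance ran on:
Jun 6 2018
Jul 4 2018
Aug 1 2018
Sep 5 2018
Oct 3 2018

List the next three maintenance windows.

Nov 7 2018, Dec 5 2018, Jan 2 2019

Gaps: 28, 28, 35, 28 days — a mix of 28 and 35. Every date is a Wednesday.
Each is the 1st Wednesday of its month.
1st Wednesday of November 2018: Nov 7 2018.
1st Wednesday of December 2018: Dec 5 2018.
January 2019 — 1st Wednesday is Jan 2 2019.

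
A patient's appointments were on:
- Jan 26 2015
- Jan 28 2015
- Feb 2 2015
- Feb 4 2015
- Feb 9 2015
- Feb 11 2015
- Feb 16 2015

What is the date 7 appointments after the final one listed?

The gap pattern 2, 5, 2, 5, 2, 5 repeats every 2 events.
These are the Mondays and Wednesdays of each week.
Next Wednesday: Feb 18 2015.
Next Monday: Feb 23 2015.
The following Wednesday is Feb 25 2015.
Next Monday: Mar 2 2015.
The following Wednesday is Mar 4 2015.
The following Monday is Mar 9 2015.
Next Wednesday: Mar 11 2015.

Mar 11 2015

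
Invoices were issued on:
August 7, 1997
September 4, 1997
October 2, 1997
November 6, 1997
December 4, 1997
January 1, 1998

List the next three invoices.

Gaps: 28, 28, 35, 28, 28 days — a mix of 28 and 35. Every date is a Thursday.
Each is the 1st Thursday of its month.
1st Thursday of February 1998: February 5, 1998.
1st Thursday of March 1998: March 5, 1998.
1st Thursday of April 1998: April 2, 1998.

February 5, 1998; March 5, 1998; April 2, 1998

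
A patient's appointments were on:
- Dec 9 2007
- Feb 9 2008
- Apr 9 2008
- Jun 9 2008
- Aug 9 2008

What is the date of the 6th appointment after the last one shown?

Aug 9 2009

Each date is the 9th; the gaps (62, 60, 61, 61) track the month lengths.
The rule is the 9th of every 2 months.
October 2008: Oct 9 2008.
Next: December 2008 → Dec 9 2008.
February 2009: Feb 9 2009.
April 2009: Apr 9 2009.
June 2009: Jun 9 2009.
August 2009: Aug 9 2009.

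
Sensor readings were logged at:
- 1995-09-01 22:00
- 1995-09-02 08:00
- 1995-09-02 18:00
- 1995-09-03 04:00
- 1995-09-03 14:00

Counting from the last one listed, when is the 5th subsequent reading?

1995-09-05 16:00

Spacing: 10, 10, 10, 10 h — constant 10 h.
1995-09-03 14:00 + 10 h = 1995-09-04 00:00.
1995-09-04 00:00 + 10 h = 1995-09-04 10:00.
1995-09-04 10:00 + 10 h = 1995-09-04 20:00.
1995-09-04 20:00 + 10 h = 1995-09-05 06:00.
1995-09-05 06:00 + 10 h = 1995-09-05 16:00.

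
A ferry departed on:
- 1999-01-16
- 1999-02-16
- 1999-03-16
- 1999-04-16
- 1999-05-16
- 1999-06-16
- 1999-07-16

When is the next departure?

Gaps: 31, 28, 31, 30, 31, 30 days — not constant. Every event is on the 16th of the month.
Pattern: the 16th of each month.
Next: August 1999 → 1999-08-16.

1999-08-16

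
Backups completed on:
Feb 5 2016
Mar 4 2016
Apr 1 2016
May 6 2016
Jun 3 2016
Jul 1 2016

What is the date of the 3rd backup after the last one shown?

Oct 7 2016

All dates are Fridays, 28, 28, 35, 28, 28 days apart.
Specifically, the 1st Friday of each month.
1st Friday of August 2016: Aug 5 2016.
1st Friday of September 2016: Sep 2 2016.
October 2016 — 1st Friday is Oct 7 2016.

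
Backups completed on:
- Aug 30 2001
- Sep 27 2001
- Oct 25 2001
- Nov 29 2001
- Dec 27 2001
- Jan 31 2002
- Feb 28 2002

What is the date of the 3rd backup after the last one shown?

May 30 2002

Every date is a Thursday; gaps 28, 28, 35, 28, 35, 28 days.
Each is the last Thursday of its month (at least one falls on the 29th or later, ruling out '4th Thursday').
Last Thursday of March 2002: Mar 28 2002.
Last Thursday of April 2002: Apr 25 2002.
Last Thursday of May 2002: May 30 2002.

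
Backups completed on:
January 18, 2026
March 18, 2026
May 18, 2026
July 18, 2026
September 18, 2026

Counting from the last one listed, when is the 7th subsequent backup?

Gaps: 59, 61, 61, 62 days — not constant. Every event is on the 18th of the month.
Pattern: the 18th of every 2 months.
Next: November 2026 → November 18, 2026.
January 2027: January 18, 2027.
Next: March 2027 → March 18, 2027.
Next: May 2027 → May 18, 2027.
Next: July 2027 → July 18, 2027.
Next: September 2027 → September 18, 2027.
Next: November 2027 → November 18, 2027.

November 18, 2027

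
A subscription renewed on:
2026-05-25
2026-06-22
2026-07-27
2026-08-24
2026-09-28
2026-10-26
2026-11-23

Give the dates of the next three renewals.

All dates are Mondays, 28, 35, 28, 35, 28, 28 days apart.
Specifically, the 4th Monday of each month.
4th Monday of December 2026: 2026-12-28.
4th Monday of January 2027: 2027-01-25.
February 2027 — 4th Monday is 2027-02-22.

2026-12-28, 2027-01-25, 2027-02-22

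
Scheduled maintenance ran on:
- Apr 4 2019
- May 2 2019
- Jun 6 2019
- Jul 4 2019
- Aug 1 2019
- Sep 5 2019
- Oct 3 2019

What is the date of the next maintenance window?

Nov 7 2019

All dates are Thursdays, 28, 35, 28, 28, 35, 28 days apart.
Specifically, the 1st Thursday of each month.
November 2019 — 1st Thursday is Nov 7 2019.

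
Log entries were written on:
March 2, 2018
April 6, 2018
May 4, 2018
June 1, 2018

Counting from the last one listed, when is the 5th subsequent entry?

November 2, 2018

Gaps: 35, 28, 28 days — a mix of 28 and 35. Every date is a Friday.
Each is the 1st Friday of its month.
July 2018 — 1st Friday is July 6, 2018.
1st Friday of August 2018: August 3, 2018.
1st Friday of September 2018: September 7, 2018.
October 2018 — 1st Friday is October 5, 2018.
November 2018 — 1st Friday is November 2, 2018.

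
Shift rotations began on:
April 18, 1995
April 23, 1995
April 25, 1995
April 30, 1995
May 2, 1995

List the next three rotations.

May 7, 1995; May 9, 1995; May 14, 1995

Every event lands on a Tuesday or Sunday (gaps cycle 5, 2, 5, 2).
So the schedule is: every Tuesday and Sunday.
Next Sunday: May 7, 1995.
Next Tuesday: May 9, 1995.
Next Sunday: May 14, 1995.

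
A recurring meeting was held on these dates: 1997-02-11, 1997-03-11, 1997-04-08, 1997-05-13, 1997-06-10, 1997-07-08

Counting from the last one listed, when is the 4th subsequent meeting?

1997-11-11

Gaps: 28, 28, 35, 28, 28 days — a mix of 28 and 35. Every date is a Tuesday.
Each is the 2nd Tuesday of its month.
August 1997 — 2nd Tuesday is 1997-08-12.
2nd Tuesday of September 1997: 1997-09-09.
2nd Tuesday of October 1997: 1997-10-14.
2nd Tuesday of November 1997: 1997-11-11.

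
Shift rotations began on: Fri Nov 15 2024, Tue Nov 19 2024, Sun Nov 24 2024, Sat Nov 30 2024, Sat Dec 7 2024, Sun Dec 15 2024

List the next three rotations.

Tue Dec 24 2024, Fri Jan 3 2025, Tue Jan 14 2025

Intervals are 4, 5, 6, 7, 8 days — an arithmetic progression with common difference 1.
Next gap: 9 days. Sun Dec 15 2024 + 9 days = Tue Dec 24 2024.
Next gap: 10 days. Tue Dec 24 2024 + 10 days = Fri Jan 3 2025.
Next gap: 11 days. Fri Jan 3 2025 + 11 days = Tue Jan 14 2025.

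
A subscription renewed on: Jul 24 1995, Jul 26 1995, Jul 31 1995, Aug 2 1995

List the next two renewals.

Aug 7 1995, Aug 9 1995

Every event lands on a Monday or Wednesday (gaps cycle 2, 5, 2).
So the schedule is: every Monday and Wednesday.
The following Monday is Aug 7 1995.
The following Wednesday is Aug 9 1995.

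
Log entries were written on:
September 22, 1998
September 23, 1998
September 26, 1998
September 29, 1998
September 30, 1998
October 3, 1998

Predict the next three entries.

October 6, 1998; October 7, 1998; October 10, 1998

Gaps: 1, 3, 3, 1, 3 days — not constant, but cyclic with period 3.
The events fall on every Tuesday, Wednesday and Saturday.
The following Tuesday is October 6, 1998.
Next Wednesday: October 7, 1998.
The following Saturday is October 10, 1998.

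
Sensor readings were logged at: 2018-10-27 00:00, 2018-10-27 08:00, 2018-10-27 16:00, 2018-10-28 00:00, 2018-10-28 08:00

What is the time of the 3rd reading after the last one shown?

2018-10-29 08:00

Spacing: 8, 8, 8, 8 h — constant 8 h.
2018-10-28 08:00 + 8 h = 2018-10-28 16:00.
2018-10-28 16:00 + 8 h = 2018-10-29 00:00.
2018-10-29 00:00 + 8 h = 2018-10-29 08:00.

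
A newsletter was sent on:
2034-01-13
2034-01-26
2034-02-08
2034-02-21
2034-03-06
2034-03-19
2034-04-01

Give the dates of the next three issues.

Every event comes 13 days after the last (13, 13, 13, 13, 13, 13).
2034-04-01 + 13 days = 2034-04-14.
2034-04-14 + 13 days = 2034-04-27.
2034-04-27 + 13 days = 2034-05-10.

2034-04-14, 2034-04-27, 2034-05-10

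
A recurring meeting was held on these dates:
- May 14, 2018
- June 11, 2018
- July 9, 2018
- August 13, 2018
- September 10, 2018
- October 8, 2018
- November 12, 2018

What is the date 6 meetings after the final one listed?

May 13, 2019

Gaps: 28, 28, 35, 28, 28, 35 days — a mix of 28 and 35. Every date is a Monday.
Each is the 2nd Monday of its month.
2nd Monday of December 2018: December 10, 2018.
January 2019 — 2nd Monday is January 14, 2019.
February 2019 — 2nd Monday is February 11, 2019.
March 2019 — 2nd Monday is March 11, 2019.
April 2019 — 2nd Monday is April 8, 2019.
2nd Monday of May 2019: May 13, 2019.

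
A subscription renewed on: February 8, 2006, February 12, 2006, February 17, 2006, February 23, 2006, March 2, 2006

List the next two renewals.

March 10, 2006; March 19, 2006

Intervals are 4, 5, 6, 7 days — an arithmetic progression with common difference 1.
Next gap: 8 days. March 2, 2006 + 8 days = March 10, 2006.
Next gap: 9 days. March 10, 2006 + 9 days = March 19, 2006.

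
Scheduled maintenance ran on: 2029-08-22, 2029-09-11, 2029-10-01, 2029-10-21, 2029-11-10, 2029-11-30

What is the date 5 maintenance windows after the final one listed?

Every event comes 20 days after the last (20, 20, 20, 20, 20).
2029-11-30 + 20 days = 2029-12-20.
2029-12-20 + 20 days = 2030-01-09.
2030-01-09 + 20 days = 2030-01-29.
2030-01-29 + 20 days = 2030-02-18.
2030-02-18 + 20 days = 2030-03-10.

2030-03-10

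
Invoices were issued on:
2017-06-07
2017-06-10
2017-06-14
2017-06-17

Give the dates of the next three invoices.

2017-06-21, 2017-06-24, 2017-06-28

Gaps: 3, 4, 3 days — not constant, but cyclic with period 2.
The events fall on every Wednesday and Saturday.
Next Wednesday: 2017-06-21.
Next Saturday: 2017-06-24.
The following Wednesday is 2017-06-28.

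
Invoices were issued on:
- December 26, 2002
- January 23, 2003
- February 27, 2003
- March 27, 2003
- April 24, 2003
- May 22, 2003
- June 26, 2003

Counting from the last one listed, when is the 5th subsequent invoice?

November 27, 2003

All dates are Thursdays, 28, 35, 28, 28, 28, 35 days apart.
Specifically, the 4th Thursday of each month.
July 2003 — 4th Thursday is July 24, 2003.
August 2003 — 4th Thursday is August 28, 2003.
September 2003 — 4th Thursday is September 25, 2003.
4th Thursday of October 2003: October 23, 2003.
4th Thursday of November 2003: November 27, 2003.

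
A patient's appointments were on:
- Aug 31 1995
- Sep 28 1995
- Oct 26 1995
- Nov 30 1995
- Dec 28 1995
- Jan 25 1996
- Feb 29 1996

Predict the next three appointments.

These are Thursdays with 28, 28, 35, 28, 28, 35-day gaps.
Each is the final Thursday of its month — Aug 31 1995 is past the 28th, so '4th Thursday' doesn't fit.
March 1996 ends with Thursday Mar 28 1996.
April 1996 ends with Thursday Apr 25 1996.
Last Thursday of May 1996: May 30 1996.

Mar 28 1996, Apr 25 1996, May 30 1996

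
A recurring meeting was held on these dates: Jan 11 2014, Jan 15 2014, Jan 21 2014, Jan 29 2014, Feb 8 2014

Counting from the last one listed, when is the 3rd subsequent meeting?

Mar 22 2014

Intervals are 4, 6, 8, 10 days — an arithmetic progression with common difference 2.
Next gap: 12 days. Feb 8 2014 + 12 days = Feb 20 2014.
Next gap: 14 days. Feb 20 2014 + 14 days = Mar 6 2014.
Next gap: 16 days. Mar 6 2014 + 16 days = Mar 22 2014.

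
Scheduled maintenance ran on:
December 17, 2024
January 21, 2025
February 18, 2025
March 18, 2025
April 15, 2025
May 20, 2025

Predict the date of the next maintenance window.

June 17, 2025

Gaps: 35, 28, 28, 28, 35 days — a mix of 28 and 35. Every date is a Tuesday.
Each is the 3rd Tuesday of its month.
3rd Tuesday of June 2025: June 17, 2025.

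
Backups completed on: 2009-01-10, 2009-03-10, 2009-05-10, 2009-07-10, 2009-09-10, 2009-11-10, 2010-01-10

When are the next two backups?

2010-03-10, 2010-05-10

The day-of-month is always 10 (59, 61, 61, 62, 61, 61 days between events).
So this recurs on the 10th of every 2 months.
March 2010: 2010-03-10.
Next: May 2010 → 2010-05-10.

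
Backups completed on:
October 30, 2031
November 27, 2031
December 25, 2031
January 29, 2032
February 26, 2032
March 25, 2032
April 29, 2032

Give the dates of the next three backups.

Every date is a Thursday; gaps 28, 28, 35, 28, 28, 35 days.
Each is the last Thursday of its month (at least one falls on the 29th or later, ruling out '4th Thursday').
Last Thursday of May 2032: May 27, 2032.
June 2032 ends with Thursday June 24, 2032.
July 2032 ends with Thursday July 29, 2032.

May 27, 2032; June 24, 2032; July 29, 2032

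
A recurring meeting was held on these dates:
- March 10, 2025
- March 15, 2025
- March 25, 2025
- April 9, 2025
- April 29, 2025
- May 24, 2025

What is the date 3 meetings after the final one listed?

September 6, 2025

The spacing grows by 5 each time: 5, 10, 15, 20, 25 days.
Next gap: 30 days. May 24, 2025 + 30 days = June 23, 2025.
Next gap: 35 days. June 23, 2025 + 35 days = July 28, 2025.
Next gap: 40 days. July 28, 2025 + 40 days = September 6, 2025.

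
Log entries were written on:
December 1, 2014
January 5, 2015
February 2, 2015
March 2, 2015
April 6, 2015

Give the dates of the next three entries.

May 4, 2015; June 1, 2015; July 6, 2015

These are Mondays at 28- or 35-day spacing (35, 28, 28, 35).
The pattern: 1st Monday of the month.
May 2015 — 1st Monday is May 4, 2015.
June 2015 — 1st Monday is June 1, 2015.
1st Monday of July 2015: July 6, 2015.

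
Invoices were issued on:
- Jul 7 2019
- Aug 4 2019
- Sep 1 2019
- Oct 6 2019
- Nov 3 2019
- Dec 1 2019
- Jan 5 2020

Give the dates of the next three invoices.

Feb 2 2020, Mar 1 2020, Apr 5 2020

All dates are Sundays, 28, 28, 35, 28, 28, 35 days apart.
Specifically, the 1st Sunday of each month.
1st Sunday of February 2020: Feb 2 2020.
March 2020 — 1st Sunday is Mar 1 2020.
April 2020 — 1st Sunday is Apr 5 2020.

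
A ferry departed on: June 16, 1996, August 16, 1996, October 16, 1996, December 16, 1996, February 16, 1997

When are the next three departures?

April 16, 1997; June 16, 1997; August 16, 1997

The day-of-month is always 16 (61, 61, 61, 62 days between events).
So this recurs on the 16th of every 2 months.
Next: April 1997 → April 16, 1997.
June 1997: June 16, 1997.
Next: August 1997 → August 16, 1997.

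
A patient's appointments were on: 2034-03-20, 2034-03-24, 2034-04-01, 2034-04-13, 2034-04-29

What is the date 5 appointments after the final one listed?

The spacing grows by 4 each time: 4, 8, 12, 16 days.
Next gap: 20 days. 2034-04-29 + 20 days = 2034-05-19.
Next gap: 24 days. 2034-05-19 + 24 days = 2034-06-12.
Next gap: 28 days. 2034-06-12 + 28 days = 2034-07-10.
Next gap: 32 days. 2034-07-10 + 32 days = 2034-08-11.
Next gap: 36 days. 2034-08-11 + 36 days = 2034-09-16.

2034-09-16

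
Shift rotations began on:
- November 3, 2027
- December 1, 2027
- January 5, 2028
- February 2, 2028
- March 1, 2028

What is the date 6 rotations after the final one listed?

These are Wednesdays at 28- or 35-day spacing (28, 35, 28, 28).
The pattern: 1st Wednesday of the month.
1st Wednesday of April 2028: April 5, 2028.
May 2028 — 1st Wednesday is May 3, 2028.
June 2028 — 1st Wednesday is June 7, 2028.
1st Wednesday of July 2028: July 5, 2028.
1st Wednesday of August 2028: August 2, 2028.
1st Wednesday of September 2028: September 6, 2028.

September 6, 2028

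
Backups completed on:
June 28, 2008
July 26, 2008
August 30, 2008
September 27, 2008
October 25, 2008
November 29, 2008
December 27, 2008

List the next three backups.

January 31, 2009; February 28, 2009; March 28, 2009

These are Saturdays with 28, 35, 28, 28, 35, 28-day gaps.
Each is the final Saturday of its month — August 30, 2008 is past the 28th, so '4th Saturday' doesn't fit.
January 2009 ends with Saturday January 31, 2009.
February 2009 ends with Saturday February 28, 2009.
March 2009 ends with Saturday March 28, 2009.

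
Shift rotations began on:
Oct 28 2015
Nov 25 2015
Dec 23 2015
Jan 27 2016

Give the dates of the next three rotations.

Feb 24 2016, Mar 23 2016, Apr 27 2016

All dates are Wednesdays, 28, 28, 35 days apart.
Specifically, the 4th Wednesday of each month.
4th Wednesday of February 2016: Feb 24 2016.
4th Wednesday of March 2016: Mar 23 2016.
4th Wednesday of April 2016: Apr 27 2016.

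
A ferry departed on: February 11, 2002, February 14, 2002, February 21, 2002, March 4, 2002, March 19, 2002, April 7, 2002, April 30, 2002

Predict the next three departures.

Gaps: 3, 7, 11, 15, 19, 23 days — each gap is 4 larger than the previous one.
Next gap: 27 days. April 30, 2002 + 27 days = May 27, 2002.
Next gap: 31 days. May 27, 2002 + 31 days = June 27, 2002.
Next gap: 35 days. June 27, 2002 + 35 days = August 1, 2002.

May 27, 2002; June 27, 2002; August 1, 2002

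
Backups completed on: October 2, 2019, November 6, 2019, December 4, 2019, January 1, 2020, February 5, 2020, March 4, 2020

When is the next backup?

These are Wednesdays at 28- or 35-day spacing (35, 28, 28, 35, 28).
The pattern: 1st Wednesday of the month.
1st Wednesday of April 2020: April 1, 2020.

April 1, 2020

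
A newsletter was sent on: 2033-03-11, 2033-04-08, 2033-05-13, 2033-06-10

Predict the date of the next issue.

2033-07-08

These are Fridays at 28- or 35-day spacing (28, 35, 28).
The pattern: 2nd Friday of the month.
July 2033 — 2nd Friday is 2033-07-08.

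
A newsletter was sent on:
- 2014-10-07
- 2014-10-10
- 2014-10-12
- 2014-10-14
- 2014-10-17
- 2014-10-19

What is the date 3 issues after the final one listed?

Every event lands on a Tuesday or Friday or Sunday (gaps cycle 3, 2, 2, 3, 2).
So the schedule is: every Tuesday, Friday and Sunday.
Next Tuesday: 2014-10-21.
The following Friday is 2014-10-24.
Next Sunday: 2014-10-26.

2014-10-26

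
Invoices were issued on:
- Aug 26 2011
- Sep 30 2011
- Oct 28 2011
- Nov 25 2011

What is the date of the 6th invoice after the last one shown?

May 25 2012

Every date is a Friday; gaps 35, 28, 28 days.
Each is the last Friday of its month (at least one falls on the 29th or later, ruling out '4th Friday').
Last Friday of December 2011: Dec 30 2011.
January 2012 ends with Friday Jan 27 2012.
February 2012 ends with Friday Feb 24 2012.
March 2012 ends with Friday Mar 30 2012.
Last Friday of April 2012: Apr 27 2012.
May 2012 ends with Friday May 25 2012.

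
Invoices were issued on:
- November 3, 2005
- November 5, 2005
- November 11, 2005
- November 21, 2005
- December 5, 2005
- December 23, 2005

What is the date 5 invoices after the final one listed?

Gaps: 2, 6, 10, 14, 18 days — each gap is 4 larger than the previous one.
Next gap: 22 days. December 23, 2005 + 22 days = January 14, 2006.
Next gap: 26 days. January 14, 2006 + 26 days = February 9, 2006.
Next gap: 30 days. February 9, 2006 + 30 days = March 11, 2006.
Next gap: 34 days. March 11, 2006 + 34 days = April 14, 2006.
Next gap: 38 days. April 14, 2006 + 38 days = May 22, 2006.

May 22, 2006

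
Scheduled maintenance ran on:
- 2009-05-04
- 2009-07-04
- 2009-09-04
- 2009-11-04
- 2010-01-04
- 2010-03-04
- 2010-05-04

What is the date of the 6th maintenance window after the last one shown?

Gaps: 61, 62, 61, 61, 59, 61 days — not constant. Every event is on the 4th of the month.
Pattern: the 4th of every 2 months.
Next: July 2010 → 2010-07-04.
September 2010: 2010-09-04.
Next: November 2010 → 2010-11-04.
Next: January 2011 → 2011-01-04.
March 2011: 2011-03-04.
May 2011: 2011-05-04.

2011-05-04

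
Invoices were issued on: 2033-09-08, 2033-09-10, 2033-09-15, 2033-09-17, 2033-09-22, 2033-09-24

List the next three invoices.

2033-09-29, 2033-10-01, 2033-10-06

Gaps: 2, 5, 2, 5, 2 days — not constant, but cyclic with period 2.
The events fall on every Thursday and Saturday.
The following Thursday is 2033-09-29.
Next Saturday: 2033-10-01.
The following Thursday is 2033-10-06.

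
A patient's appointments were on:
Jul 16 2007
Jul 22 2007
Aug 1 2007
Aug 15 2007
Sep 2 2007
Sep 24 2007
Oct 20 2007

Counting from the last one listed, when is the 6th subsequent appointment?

Intervals are 6, 10, 14, 18, 22, 26 days — an arithmetic progression with common difference 4.
Next gap: 30 days. Oct 20 2007 + 30 days = Nov 19 2007.
Next gap: 34 days. Nov 19 2007 + 34 days = Dec 23 2007.
Next gap: 38 days. Dec 23 2007 + 38 days = Jan 30 2008.
Next gap: 42 days. Jan 30 2008 + 42 days = Mar 12 2008.
Next gap: 46 days. Mar 12 2008 + 46 days = Apr 27 2008.
Next gap: 50 days. Apr 27 2008 + 50 days = Jun 16 2008.

Jun 16 2008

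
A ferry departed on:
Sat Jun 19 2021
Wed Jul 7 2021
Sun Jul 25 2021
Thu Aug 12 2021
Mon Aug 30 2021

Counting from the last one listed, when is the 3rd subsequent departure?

Sat Oct 23 2021

The spacing is 18, 18, 18, 18 days — always 18 days.
Mon Aug 30 2021 + 18 days = Fri Sep 17 2021.
Fri Sep 17 2021 + 18 days = Tue Oct 5 2021.
Tue Oct 5 2021 + 18 days = Sat Oct 23 2021.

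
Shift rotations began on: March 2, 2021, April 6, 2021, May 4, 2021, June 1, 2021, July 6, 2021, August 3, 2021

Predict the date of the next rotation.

Gaps: 35, 28, 28, 35, 28 days — a mix of 28 and 35. Every date is a Tuesday.
Each is the 1st Tuesday of its month.
1st Tuesday of September 2021: September 7, 2021.

September 7, 2021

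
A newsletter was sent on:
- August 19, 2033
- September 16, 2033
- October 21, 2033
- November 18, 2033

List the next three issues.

December 16, 2033; January 20, 2034; February 17, 2034

All dates are Fridays, 28, 35, 28 days apart.
Specifically, the 3rd Friday of each month.
3rd Friday of December 2033: December 16, 2033.
January 2034 — 3rd Friday is January 20, 2034.
3rd Friday of February 2034: February 17, 2034.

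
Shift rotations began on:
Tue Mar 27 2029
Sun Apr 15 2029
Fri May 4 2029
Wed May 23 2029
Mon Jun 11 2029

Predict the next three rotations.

The spacing is 19, 19, 19, 19 days — always 19 days.
Mon Jun 11 2029 + 19 days = Sat Jun 30 2029.
Sat Jun 30 2029 + 19 days = Thu Jul 19 2029.
Thu Jul 19 2029 + 19 days = Tue Aug 7 2029.

Sat Jun 30 2029, Thu Jul 19 2029, Tue Aug 7 2029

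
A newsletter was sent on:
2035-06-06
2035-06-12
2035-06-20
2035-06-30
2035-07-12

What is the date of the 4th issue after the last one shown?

2035-09-18

Gaps: 6, 8, 10, 12 days — each gap is 2 larger than the previous one.
Next gap: 14 days. 2035-07-12 + 14 days = 2035-07-26.
Next gap: 16 days. 2035-07-26 + 16 days = 2035-08-11.
Next gap: 18 days. 2035-08-11 + 18 days = 2035-08-29.
Next gap: 20 days. 2035-08-29 + 20 days = 2035-09-18.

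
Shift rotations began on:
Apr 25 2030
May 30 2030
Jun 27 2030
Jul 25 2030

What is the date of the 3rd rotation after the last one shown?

These are Thursdays with 35, 28, 28-day gaps.
Each is the final Thursday of its month — May 30 2030 is past the 28th, so '4th Thursday' doesn't fit.
August 2030 ends with Thursday Aug 29 2030.
September 2030 ends with Thursday Sep 26 2030.
October 2030 ends with Thursday Oct 31 2030.

Oct 31 2030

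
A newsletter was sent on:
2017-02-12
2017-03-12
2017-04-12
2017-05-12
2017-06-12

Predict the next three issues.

Gaps: 28, 31, 30, 31 days — not constant. Every event is on the 12th of the month.
Pattern: the 12th of each month.
Next: July 2017 → 2017-07-12.
Next: August 2017 → 2017-08-12.
Next: September 2017 → 2017-09-12.

2017-07-12, 2017-08-12, 2017-09-12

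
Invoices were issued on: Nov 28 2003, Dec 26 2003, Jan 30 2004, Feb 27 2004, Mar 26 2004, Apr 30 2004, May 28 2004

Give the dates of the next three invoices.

Jun 25 2004, Jul 30 2004, Aug 27 2004

Every date is a Friday; gaps 28, 35, 28, 28, 35, 28 days.
Each is the last Friday of its month (at least one falls on the 29th or later, ruling out '4th Friday').
Last Friday of June 2004: Jun 25 2004.
Last Friday of July 2004: Jul 30 2004.
August 2004 ends with Friday Aug 27 2004.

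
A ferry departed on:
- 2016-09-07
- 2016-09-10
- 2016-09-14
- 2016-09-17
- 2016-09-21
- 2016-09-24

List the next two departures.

2016-09-28, 2016-10-01

The gap pattern 3, 4, 3, 4, 3 repeats every 2 events.
These are the Wednesdays and Saturdays of each week.
The following Wednesday is 2016-09-28.
Next Saturday: 2016-10-01.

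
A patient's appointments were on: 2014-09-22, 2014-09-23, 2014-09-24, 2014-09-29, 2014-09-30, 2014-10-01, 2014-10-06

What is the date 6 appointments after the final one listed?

2014-10-20

Gaps: 1, 1, 5, 1, 1, 5 days — not constant, but cyclic with period 3.
The events fall on every Monday, Tuesday and Wednesday.
The following Tuesday is 2014-10-07.
Next Wednesday: 2014-10-08.
Next Monday: 2014-10-13.
The following Tuesday is 2014-10-14.
Next Wednesday: 2014-10-15.
The following Monday is 2014-10-20.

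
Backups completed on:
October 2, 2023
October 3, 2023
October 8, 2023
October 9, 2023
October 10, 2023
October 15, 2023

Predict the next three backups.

October 16, 2023; October 17, 2023; October 22, 2023

Gaps: 1, 5, 1, 1, 5 days — not constant, but cyclic with period 3.
The events fall on every Monday, Tuesday and Sunday.
Next Monday: October 16, 2023.
Next Tuesday: October 17, 2023.
Next Sunday: October 22, 2023.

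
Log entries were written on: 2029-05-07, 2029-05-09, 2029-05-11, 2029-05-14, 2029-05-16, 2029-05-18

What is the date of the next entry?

The gap pattern 2, 2, 3, 2, 2 repeats every 3 events.
These are the Mondays, Wednesdays and Fridays of each week.
The following Monday is 2029-05-21.

2029-05-21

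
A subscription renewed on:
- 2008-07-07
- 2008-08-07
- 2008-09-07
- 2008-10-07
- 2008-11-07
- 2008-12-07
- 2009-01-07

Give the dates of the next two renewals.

The day-of-month is always 7 (31, 31, 30, 31, 30, 31 days between events).
So this recurs on the 7th of each month.
February 2009: 2009-02-07.
Next: March 2009 → 2009-03-07.

2009-02-07, 2009-03-07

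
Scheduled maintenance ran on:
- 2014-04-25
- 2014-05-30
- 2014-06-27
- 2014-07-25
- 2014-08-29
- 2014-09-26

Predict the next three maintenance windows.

All Fridays; the gaps (35, 28, 28, 35, 28) vary with month length.
This is the last Friday of each month.
October 2014 ends with Friday 2014-10-31.
November 2014 ends with Friday 2014-11-28.
December 2014 ends with Friday 2014-12-26.

2014-10-31, 2014-11-28, 2014-12-26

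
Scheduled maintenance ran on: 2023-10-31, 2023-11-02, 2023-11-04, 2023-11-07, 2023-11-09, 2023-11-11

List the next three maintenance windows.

2023-11-14, 2023-11-16, 2023-11-18

Gaps: 2, 2, 3, 2, 2 days — not constant, but cyclic with period 3.
The events fall on every Tuesday, Thursday and Saturday.
The following Tuesday is 2023-11-14.
The following Thursday is 2023-11-16.
Next Saturday: 2023-11-18.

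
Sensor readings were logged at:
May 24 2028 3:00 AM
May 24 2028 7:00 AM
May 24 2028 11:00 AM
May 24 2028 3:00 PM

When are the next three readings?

May 24 2028 7:00 PM, May 24 2028 11:00 PM, May 25 2028 3:00 AM

Spacing: 4, 4, 4 h — constant 4 h.
May 24 2028 3:00 PM + 4 h = May 24 2028 7:00 PM.
May 24 2028 7:00 PM + 4 h = May 24 2028 11:00 PM.
May 24 2028 11:00 PM + 4 h = May 25 2028 3:00 AM.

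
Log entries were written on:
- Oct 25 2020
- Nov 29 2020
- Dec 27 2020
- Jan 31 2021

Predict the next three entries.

Every date is a Sunday; gaps 35, 28, 35 days.
Each is the last Sunday of its month (at least one falls on the 29th or later, ruling out '4th Sunday').
February 2021 ends with Sunday Feb 28 2021.
March 2021 ends with Sunday Mar 28 2021.
Last Sunday of April 2021: Apr 25 2021.

Feb 28 2021, Mar 28 2021, Apr 25 2021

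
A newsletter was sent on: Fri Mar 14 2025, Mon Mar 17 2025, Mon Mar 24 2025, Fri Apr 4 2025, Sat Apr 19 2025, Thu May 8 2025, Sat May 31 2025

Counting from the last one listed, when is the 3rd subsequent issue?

The spacing grows by 4 each time: 3, 7, 11, 15, 19, 23 days.
Next gap: 27 days. Sat May 31 2025 + 27 days = Fri Jun 27 2025.
Next gap: 31 days. Fri Jun 27 2025 + 31 days = Mon Jul 28 2025.
Next gap: 35 days. Mon Jul 28 2025 + 35 days = Mon Sep 1 2025.

Mon Sep 1 2025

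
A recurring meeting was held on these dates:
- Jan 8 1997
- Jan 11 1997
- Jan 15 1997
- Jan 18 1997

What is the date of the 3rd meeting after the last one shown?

Gaps: 3, 4, 3 days — not constant, but cyclic with period 2.
The events fall on every Wednesday and Saturday.
The following Wednesday is Jan 22 1997.
The following Saturday is Jan 25 1997.
The following Wednesday is Jan 29 1997.

Jan 29 1997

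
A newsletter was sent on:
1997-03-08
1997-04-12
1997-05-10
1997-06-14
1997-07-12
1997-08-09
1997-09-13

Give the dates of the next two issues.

1997-10-11, 1997-11-08

Gaps: 35, 28, 35, 28, 28, 35 days — a mix of 28 and 35. Every date is a Saturday.
Each is the 2nd Saturday of its month.
2nd Saturday of October 1997: 1997-10-11.
2nd Saturday of November 1997: 1997-11-08.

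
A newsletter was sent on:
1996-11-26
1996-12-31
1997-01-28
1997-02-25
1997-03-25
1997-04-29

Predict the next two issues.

These are Tuesdays with 35, 28, 28, 28, 35-day gaps.
Each is the final Tuesday of its month — 1996-12-31 is past the 28th, so '4th Tuesday' doesn't fit.
Last Tuesday of May 1997: 1997-05-27.
June 1997 ends with Tuesday 1997-06-24.

1997-05-27, 1997-06-24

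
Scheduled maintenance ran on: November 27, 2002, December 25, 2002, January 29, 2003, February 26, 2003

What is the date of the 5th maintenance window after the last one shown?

July 30, 2003

These are Wednesdays with 28, 35, 28-day gaps.
Each is the final Wednesday of its month — January 29, 2003 is past the 28th, so '4th Wednesday' doesn't fit.
Last Wednesday of March 2003: March 26, 2003.
April 2003 ends with Wednesday April 30, 2003.
May 2003 ends with Wednesday May 28, 2003.
Last Wednesday of June 2003: June 25, 2003.
Last Wednesday of July 2003: July 30, 2003.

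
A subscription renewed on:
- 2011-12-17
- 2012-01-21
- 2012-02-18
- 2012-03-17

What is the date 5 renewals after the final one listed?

All dates are Saturdays, 35, 28, 28 days apart.
Specifically, the 3rd Saturday of each month.
April 2012 — 3rd Saturday is 2012-04-21.
May 2012 — 3rd Saturday is 2012-05-19.
3rd Saturday of June 2012: 2012-06-16.
3rd Saturday of July 2012: 2012-07-21.
August 2012 — 3rd Saturday is 2012-08-18.

2012-08-18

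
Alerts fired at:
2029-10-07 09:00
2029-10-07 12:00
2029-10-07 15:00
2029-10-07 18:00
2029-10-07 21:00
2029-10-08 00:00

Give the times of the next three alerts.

Spacing: 3, 3, 3, 3, 3 h — constant 3 h.
2029-10-08 00:00 + 3 h = 2029-10-08 03:00.
2029-10-08 03:00 + 3 h = 2029-10-08 06:00.
2029-10-08 06:00 + 3 h = 2029-10-08 09:00.

2029-10-08 03:00, 2029-10-08 06:00, 2029-10-08 09:00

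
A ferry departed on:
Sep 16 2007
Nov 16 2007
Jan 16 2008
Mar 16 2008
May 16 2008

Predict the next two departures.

Gaps: 61, 61, 60, 61 days — not constant. Every event is on the 16th of the month.
Pattern: the 16th of every 2 months.
Next: July 2008 → Jul 16 2008.
September 2008: Sep 16 2008.

Jul 16 2008, Sep 16 2008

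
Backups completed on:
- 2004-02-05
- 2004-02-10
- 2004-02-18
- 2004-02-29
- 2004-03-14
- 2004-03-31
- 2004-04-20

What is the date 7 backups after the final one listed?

2004-11-30

Intervals are 5, 8, 11, 14, 17, 20 days — an arithmetic progression with common difference 3.
Next gap: 23 days. 2004-04-20 + 23 days = 2004-05-13.
Next gap: 26 days. 2004-05-13 + 26 days = 2004-06-08.
Next gap: 29 days. 2004-06-08 + 29 days = 2004-07-07.
Next gap: 32 days. 2004-07-07 + 32 days = 2004-08-08.
Next gap: 35 days. 2004-08-08 + 35 days = 2004-09-12.
Next gap: 38 days. 2004-09-12 + 38 days = 2004-10-20.
Next gap: 41 days. 2004-10-20 + 41 days = 2004-11-30.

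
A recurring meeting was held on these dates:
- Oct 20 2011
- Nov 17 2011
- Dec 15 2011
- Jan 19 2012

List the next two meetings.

All dates are Thursdays, 28, 28, 35 days apart.
Specifically, the 3rd Thursday of each month.
February 2012 — 3rd Thursday is Feb 16 2012.
March 2012 — 3rd Thursday is Mar 15 2012.

Feb 16 2012, Mar 15 2012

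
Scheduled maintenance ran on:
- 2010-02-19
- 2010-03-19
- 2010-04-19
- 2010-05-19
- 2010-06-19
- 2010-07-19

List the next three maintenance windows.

The day-of-month is always 19 (28, 31, 30, 31, 30 days between events).
So this recurs on the 19th of each month.
Next: August 2010 → 2010-08-19.
Next: September 2010 → 2010-09-19.
October 2010: 2010-10-19.

2010-08-19, 2010-09-19, 2010-10-19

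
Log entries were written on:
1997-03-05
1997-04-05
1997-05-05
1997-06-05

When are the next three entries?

1997-07-05, 1997-08-05, 1997-09-05

Gaps: 31, 30, 31 days — not constant. Every event is on the 5th of the month.
Pattern: the 5th of each month.
Next: July 1997 → 1997-07-05.
Next: August 1997 → 1997-08-05.
September 1997: 1997-09-05.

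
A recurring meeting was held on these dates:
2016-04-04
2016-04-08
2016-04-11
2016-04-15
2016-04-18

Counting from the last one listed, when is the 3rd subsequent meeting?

The gap pattern 4, 3, 4, 3 repeats every 2 events.
These are the Mondays and Fridays of each week.
Next Friday: 2016-04-22.
The following Monday is 2016-04-25.
The following Friday is 2016-04-29.

2016-04-29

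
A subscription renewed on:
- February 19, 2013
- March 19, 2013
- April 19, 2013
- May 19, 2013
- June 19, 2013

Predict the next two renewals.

July 19, 2013; August 19, 2013

Each date is the 19th; the gaps (28, 31, 30, 31) track the month lengths.
The rule is the 19th of each month.
Next: July 2013 → July 19, 2013.
Next: August 2013 → August 19, 2013.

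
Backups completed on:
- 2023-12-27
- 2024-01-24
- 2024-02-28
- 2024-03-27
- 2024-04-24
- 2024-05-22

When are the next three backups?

2024-06-26, 2024-07-24, 2024-08-28

All dates are Wednesdays, 28, 35, 28, 28, 28 days apart.
Specifically, the 4th Wednesday of each month.
June 2024 — 4th Wednesday is 2024-06-26.
July 2024 — 4th Wednesday is 2024-07-24.
August 2024 — 4th Wednesday is 2024-08-28.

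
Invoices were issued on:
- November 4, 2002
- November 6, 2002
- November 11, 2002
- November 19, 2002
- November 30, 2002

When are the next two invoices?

Gaps: 2, 5, 8, 11 days — each gap is 3 larger than the previous one.
Next gap: 14 days. November 30, 2002 + 14 days = December 14, 2002.
Next gap: 17 days. December 14, 2002 + 17 days = December 31, 2002.

December 14, 2002; December 31, 2002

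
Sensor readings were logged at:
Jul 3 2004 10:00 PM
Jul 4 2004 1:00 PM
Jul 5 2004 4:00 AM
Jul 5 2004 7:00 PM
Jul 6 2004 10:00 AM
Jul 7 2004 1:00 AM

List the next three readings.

Jul 7 2004 4:00 PM, Jul 8 2004 7:00 AM, Jul 8 2004 10:00 PM

Spacing: 15, 15, 15, 15, 15 h — constant 15 h.
Jul 7 2004 1:00 AM + 15 h = Jul 7 2004 4:00 PM.
Jul 7 2004 4:00 PM + 15 h = Jul 8 2004 7:00 AM.
Jul 8 2004 7:00 AM + 15 h = Jul 8 2004 10:00 PM.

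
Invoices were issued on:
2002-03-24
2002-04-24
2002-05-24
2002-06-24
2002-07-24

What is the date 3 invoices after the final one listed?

2002-10-24

The day-of-month is always 24 (31, 30, 31, 30 days between events).
So this recurs on the 24th of each month.
Next: August 2002 → 2002-08-24.
Next: September 2002 → 2002-09-24.
Next: October 2002 → 2002-10-24.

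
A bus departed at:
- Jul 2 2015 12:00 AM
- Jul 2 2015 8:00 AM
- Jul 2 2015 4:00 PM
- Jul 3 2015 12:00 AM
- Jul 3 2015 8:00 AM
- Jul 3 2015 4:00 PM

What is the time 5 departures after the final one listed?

Jul 5 2015 8:00 AM

Gaps: 8, 8, 8, 8, 8 hours — each event is 8 hours after the previous one.
Jul 3 2015 4:00 PM + 8 h = Jul 4 2015 12:00 AM.
Jul 4 2015 12:00 AM + 8 h = Jul 4 2015 8:00 AM.
Jul 4 2015 8:00 AM + 8 h = Jul 4 2015 4:00 PM.
Jul 4 2015 4:00 PM + 8 h = Jul 5 2015 12:00 AM.
Jul 5 2015 12:00 AM + 8 h = Jul 5 2015 8:00 AM.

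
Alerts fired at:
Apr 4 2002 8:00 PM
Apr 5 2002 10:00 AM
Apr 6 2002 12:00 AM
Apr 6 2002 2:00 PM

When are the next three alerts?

Apr 7 2002 4:00 AM, Apr 7 2002 6:00 PM, Apr 8 2002 8:00 AM

Gaps: 14, 14, 14 hours — each event is 14 hours after the previous one.
Apr 6 2002 2:00 PM + 14 h = Apr 7 2002 4:00 AM.
Apr 7 2002 4:00 AM + 14 h = Apr 7 2002 6:00 PM.
Apr 7 2002 6:00 PM + 14 h = Apr 8 2002 8:00 AM.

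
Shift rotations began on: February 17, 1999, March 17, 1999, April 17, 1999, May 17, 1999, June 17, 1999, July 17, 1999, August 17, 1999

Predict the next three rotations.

Gaps: 28, 31, 30, 31, 30, 31 days — not constant. Every event is on the 17th of the month.
Pattern: the 17th of each month.
September 1999: September 17, 1999.
October 1999: October 17, 1999.
Next: November 1999 → November 17, 1999.

September 17, 1999; October 17, 1999; November 17, 1999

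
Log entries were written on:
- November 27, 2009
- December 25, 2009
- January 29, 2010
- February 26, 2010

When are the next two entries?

March 26, 2010; April 30, 2010

All Fridays; the gaps (28, 35, 28) vary with month length.
This is the last Friday of each month.
March 2010 ends with Friday March 26, 2010.
April 2010 ends with Friday April 30, 2010.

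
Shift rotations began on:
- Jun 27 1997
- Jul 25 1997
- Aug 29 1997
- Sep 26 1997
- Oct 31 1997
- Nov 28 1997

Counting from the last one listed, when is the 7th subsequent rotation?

Jun 26 1998

All Fridays; the gaps (28, 35, 28, 35, 28) vary with month length.
This is the last Friday of each month.
Last Friday of December 1997: Dec 26 1997.
Last Friday of January 1998: Jan 30 1998.
Last Friday of February 1998: Feb 27 1998.
March 1998 ends with Friday Mar 27 1998.
Last Friday of April 1998: Apr 24 1998.
May 1998 ends with Friday May 29 1998.
June 1998 ends with Friday Jun 26 1998.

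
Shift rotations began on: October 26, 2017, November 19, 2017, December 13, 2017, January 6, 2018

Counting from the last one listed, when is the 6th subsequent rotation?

May 30, 2018

Gaps between consecutive events: 24, 24, 24 days — a constant 24-day interval.
January 6, 2018 + 24 days = January 30, 2018.
January 30, 2018 + 24 days = February 23, 2018.
February 23, 2018 + 24 days = March 19, 2018.
March 19, 2018 + 24 days = April 12, 2018.
April 12, 2018 + 24 days = May 6, 2018.
May 6, 2018 + 24 days = May 30, 2018.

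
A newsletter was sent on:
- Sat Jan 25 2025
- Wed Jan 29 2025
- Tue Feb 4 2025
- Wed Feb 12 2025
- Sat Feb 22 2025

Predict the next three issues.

Intervals are 4, 6, 8, 10 days — an arithmetic progression with common difference 2.
Next gap: 12 days. Sat Feb 22 2025 + 12 days = Thu Mar 6 2025.
Next gap: 14 days. Thu Mar 6 2025 + 14 days = Thu Mar 20 2025.
Next gap: 16 days. Thu Mar 20 2025 + 16 days = Sat Apr 5 2025.

Thu Mar 6 2025, Thu Mar 20 2025, Sat Apr 5 2025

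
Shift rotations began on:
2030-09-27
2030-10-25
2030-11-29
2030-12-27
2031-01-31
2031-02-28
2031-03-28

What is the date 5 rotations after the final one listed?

2031-08-29

All Fridays; the gaps (28, 35, 28, 35, 28, 28) vary with month length.
This is the last Friday of each month.
April 2031 ends with Friday 2031-04-25.
Last Friday of May 2031: 2031-05-30.
Last Friday of June 2031: 2031-06-27.
Last Friday of July 2031: 2031-07-25.
Last Friday of August 2031: 2031-08-29.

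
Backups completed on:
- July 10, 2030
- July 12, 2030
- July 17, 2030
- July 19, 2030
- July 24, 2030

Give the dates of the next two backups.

July 26, 2030; July 31, 2030

Every event lands on a Wednesday or Friday (gaps cycle 2, 5, 2, 5).
So the schedule is: every Wednesday and Friday.
Next Friday: July 26, 2030.
Next Wednesday: July 31, 2030.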